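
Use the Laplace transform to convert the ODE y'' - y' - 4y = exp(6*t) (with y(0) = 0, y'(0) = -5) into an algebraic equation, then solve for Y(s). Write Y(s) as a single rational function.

Y(s) = (-5*s + 31)/(s^3 - 7*s^2 + 2*s + 24)

Apply the Laplace transform to the equation.
The derivative rules (L{y''} = s^2 Y - s·y(0) - y'(0) and L{y'} = sY - y(0), with y(0) = 0, y'(0) = -5) turn the left side into (s^2 - s - 4)Y - (-5).
The right side is L{exp(6*t)} = 1/(s - 6).
So (s^2 - s - 4)Y = 1/(s - 6) + (-5).
Isolate Y and clear denominators.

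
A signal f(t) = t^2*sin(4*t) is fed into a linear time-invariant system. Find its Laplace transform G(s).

L{sin(4t)} = 4/(s^2 + 16).
Then apply L{t^2·g(t)} = (-1)^2 d^2/ds^2[H(s)] with H(s) = 4/(s^2 + 16):
differentiating 2 times and applying the sign gives 8*(3*s^2 - 16)/(s^2 + 16)^3.

G(s) = 8*(3*s^2 - 16)/(s^2 + 16)^3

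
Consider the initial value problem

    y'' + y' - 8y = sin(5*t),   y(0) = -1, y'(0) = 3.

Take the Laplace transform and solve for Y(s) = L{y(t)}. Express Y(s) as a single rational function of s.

Y(s) = (-s^3 + 2*s^2 - 25*s + 55)/(s^4 + s^3 + 17*s^2 + 25*s - 200)

Transform both sides with L{·}.
With L{y''} = s^2 Y - s·y(0) - y'(0) and L{y'} = sY - y(0), with y(0) = -1, y'(0) = 3: the LHS transforms to (s^2 + s - 8)Y - (-s + 2).
The right side is L{sin(5*t)} = 5/(s^2 + 25).
So (s^2 + s - 8)Y = 5/(s^2 + 25) + (-s + 2).
Divide through and combine into a single rational function.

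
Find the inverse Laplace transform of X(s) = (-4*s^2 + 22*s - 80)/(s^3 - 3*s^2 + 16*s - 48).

-2*exp(3*t) + 4*sin(4*t) - 2*cos(4*t)

Factor the denominator: s^3 - 3*s^2 + 16*s - 48 = (s - 3)*(s^2 + 16).
Partial fraction decomposition gives [-2/(s - 3)] + [-2*s/(s^2 + 16)] + [16/(s^2 + 16)].
Invert each term: -2/(s - 3) ↔ -2e^(3t); -2·s/(s^2 + 16) ↔ -2cos(4t); 4·4/(s^2 + 16) ↔ 4sin(4t).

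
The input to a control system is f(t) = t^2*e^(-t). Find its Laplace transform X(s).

X(s) = 2/(s + 1)^3

L{e^(-t)} = 1/(s + 1).
Then apply L{t^2·g(t)} = (-1)^2 d^2/ds^2[G(s)] with G(s) = 1/(s + 1):
differentiating 2 times and applying the sign gives 2/(s + 1)^3.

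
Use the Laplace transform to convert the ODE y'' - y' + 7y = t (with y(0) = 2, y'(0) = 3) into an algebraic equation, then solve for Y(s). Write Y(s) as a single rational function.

Y(s) = (2*s^3 + s^2 + 1)/(s^4 - s^3 + 7*s^2)

Transform both sides with L{·}.
The derivative rules (L{y''} = s^2 Y - s·y(0) - y'(0) and L{y'} = sY - y(0), with y(0) = 2, y'(0) = 3) turn the left side into (s^2 - s + 7)Y - (2*s + 1).
The right side is L{t} = s^(-2).
So (s^2 - s + 7)Y = s^(-2) + (2*s + 1).
Isolate Y and clear denominators.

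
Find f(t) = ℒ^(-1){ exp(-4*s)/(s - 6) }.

f(t) = Heaviside(t - 4)*(exp(6*t - 24))

The factor e^(-4s) signals a time shift by c = 4 (second shifting theorem).
L{e^(6t)} = 1/(s - 6), so L^-1{1/(s - 6)} = exp(6*t).
Hence the inverse is u(t - 4) times that function evaluated at t - 4.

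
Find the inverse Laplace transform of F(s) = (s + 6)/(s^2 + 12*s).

Rewrite the denominator: s^2 + 12*s = (s + 6)^2 - 36.
The form in (s + 6) signals a first-shifting-theorem factor e^(-6t).
Since L{cosh(6t)} = s/(s^2 - 36), the inverse is e^(-6*t)*cosh(6*t).

exp(-6*t)*cosh(6*t)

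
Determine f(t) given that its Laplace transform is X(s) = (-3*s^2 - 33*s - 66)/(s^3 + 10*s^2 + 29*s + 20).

Factor the denominator: s^3 + 10*s^2 + 29*s + 20 = (s + 1)*(s + 4)*(s + 5).
Partial fraction decomposition gives [-3/(s + 1)] + [6/(s + 5)] + [-6/(s + 4)].
Invert each term: -3/(s + 1) ↔ -3e^(-t); 6/(s + 5) ↔ 6e^(-5t); -6/(s + 4) ↔ -6e^(-4t).

f(t) = -3*exp(-t) - 6*exp(-4*t) + 6*exp(-5*t)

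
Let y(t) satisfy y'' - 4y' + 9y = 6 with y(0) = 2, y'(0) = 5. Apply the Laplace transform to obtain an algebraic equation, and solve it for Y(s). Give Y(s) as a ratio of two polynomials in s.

Transform both sides with L{·}.
With L{y''} = s^2 Y - s·y(0) - y'(0) and L{y'} = sY - y(0), with y(0) = 2, y'(0) = 5: the LHS transforms to (s^2 - 4*s + 9)Y - (2*s - 3).
The right side is L{6} = 6/s.
So (s^2 - 4*s + 9)Y = 6/s + (2*s - 3).
Isolate Y and clear denominators.

Y(s) = (2*s^2 - 3*s + 6)/(s^3 - 4*s^2 + 9*s)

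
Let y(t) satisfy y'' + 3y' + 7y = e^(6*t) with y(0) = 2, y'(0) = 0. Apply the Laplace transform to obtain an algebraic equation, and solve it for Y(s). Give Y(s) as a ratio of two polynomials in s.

Y(s) = (2*s^2 - 6*s - 35)/(s^3 - 3*s^2 - 11*s - 42)

Laplace-transform each side.
With L{y''} = s^2 Y - s·y(0) - y'(0) and L{y'} = sY - y(0), with y(0) = 2, y'(0) = 0: the LHS transforms to (s^2 + 3*s + 7)Y - (2*s + 6).
The right side is L{e^(6*t)} = 1/(s - 6).
So (s^2 + 3*s + 7)Y = 1/(s - 6) + (2*s + 6).
Divide through and combine into a single rational function.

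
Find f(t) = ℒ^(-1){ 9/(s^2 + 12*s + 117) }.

f(t) = exp(-6*t)*sin(9*t)

Rewrite the denominator: s^2 + 12*s + 117 = (s + 6)^2 + 81.
The form in (s + 6) signals a first-shifting-theorem factor e^(-6t).
Since L{sin(9t)} = 9/(s^2 + 81), the inverse is exp(-6*t)*sin(9*t).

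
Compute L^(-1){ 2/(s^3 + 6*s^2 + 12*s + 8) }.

t^2*exp(-2*t)

Rewrite the denominator: s^3 + 6*s^2 + 12*s + 8 = (s + 2)^3.
The form in (s + 2) signals a first-shifting-theorem factor e^(-2t).
Since L{t^2} = 2!/s^3 = 2/s^3, the inverse is t^2*e^(-2*t).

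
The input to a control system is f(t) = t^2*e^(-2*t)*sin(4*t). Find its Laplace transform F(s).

L{sin(4t)} = 4/(s^2 + 16).
Multiplying by e^(-2t) shifts s → s + 2, so L{e^(-2*t)*sin(4*t)} = 4/((s + 2)^2 + 16).
Then apply L{t^2·g(t)} = (-1)^2 d^2/ds^2[G(s)] with G(s) = 4/((s + 2)^2 + 16):
differentiating 2 times and applying the sign gives 8*(3*s^2 + 12*s - 4)/(s^2 + 4*s + 20)^3.

F(s) = 8*(3*s^2 + 12*s - 4)/(s^2 + 4*s + 20)^3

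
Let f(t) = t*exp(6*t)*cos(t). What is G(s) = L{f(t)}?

G(s) = (s - 7)*(s - 5)/(s^2 - 12*s + 37)^2

L{cos(t)} = s/(s^2 + 1).
Multiplying by e^(6t) shifts s → s - 6, so L{exp(6*t)*cos(t)} = (s - 6)/((s - 6)^2 + 1).
Then apply L{t·g(t)} = -d/ds[H(s)] with H(s) = (s - 6)/((s - 6)^2 + 1):
differentiating 1 time and applying the sign gives (s - 7)*(s - 5)/(s^2 - 12*s + 37)^2.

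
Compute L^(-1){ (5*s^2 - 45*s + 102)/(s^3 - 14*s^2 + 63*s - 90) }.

4*exp(6*t) - exp(5*t) + 2*exp(3*t)

Factor the denominator: s^3 - 14*s^2 + 63*s - 90 = (s - 6)*(s - 5)*(s - 3).
Partial fraction decomposition gives [-1/(s - 5)] + [2/(s - 3)] + [4/(s - 6)].
Invert each term: -1/(s - 5) ↔ -e^(5t); 2/(s - 3) ↔ 2e^(3t); 4/(s - 6) ↔ 4e^(6t).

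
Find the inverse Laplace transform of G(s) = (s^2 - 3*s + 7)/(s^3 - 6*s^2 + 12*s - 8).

Factor the denominator: s^3 - 6*s^2 + 12*s - 8 = (s - 2)^3.
Partial fraction decomposition gives [1/(s - 2)] + [(s - 2)^(-2)] + [5/(s - 2)^3].
Invert each term: 1/(s - 2) ↔ e^(2t); 1/(s - 2)^2 ↔ t·e^(2t); 5/(s - 2)^3 ↔ (5/2)t^2·e^(2t).

5*t^2*exp(2*t)/2 + t*exp(2*t) + exp(2*t)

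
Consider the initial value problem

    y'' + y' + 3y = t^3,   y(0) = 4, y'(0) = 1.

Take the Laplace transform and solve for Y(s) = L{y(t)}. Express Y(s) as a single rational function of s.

Take the Laplace transform of both sides.
Using L{y''} = s^2 Y - s·y(0) - y'(0) and L{y'} = sY - y(0), with y(0) = 4, y'(0) = 1, the left side becomes (s^2 + s + 3)Y - (4*s + 5).
The right side is L{t^3} = 6/s^4.
So (s^2 + s + 3)Y = 6/s^4 + (4*s + 5).
Divide through and combine into a single rational function.

Y(s) = (4*s^5 + 5*s^4 + 6)/(s^6 + s^5 + 3*s^4)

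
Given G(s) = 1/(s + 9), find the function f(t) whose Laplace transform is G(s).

Since L{e^(-9t)} = 1/(s + 9), the inverse is e^(-9*t).

f(t) = exp(-9*t)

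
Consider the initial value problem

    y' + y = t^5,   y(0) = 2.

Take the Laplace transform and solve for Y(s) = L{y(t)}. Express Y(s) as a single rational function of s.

Y(s) = (2*s^6 + 120)/(s^7 + s^6)

Apply the Laplace transform to the equation.
The derivative rules (L{y'} = sY - y(0) = sY - 2) turn the left side into (s + 1)Y - (2).
The right side is L{t^5} = 120/s^6.
So (s + 1)Y = 120/s^6 + (2).
Isolate Y and clear denominators.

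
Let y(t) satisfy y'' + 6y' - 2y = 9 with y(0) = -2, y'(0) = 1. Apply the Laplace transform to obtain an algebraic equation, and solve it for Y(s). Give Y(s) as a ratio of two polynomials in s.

Y(s) = (-2*s^2 - 11*s + 9)/(s^3 + 6*s^2 - 2*s)

Transform both sides with L{·}.
The derivative rules (L{y''} = s^2 Y - s·y(0) - y'(0) and L{y'} = sY - y(0), with y(0) = -2, y'(0) = 1) turn the left side into (s^2 + 6*s - 2)Y - (-2*s - 11).
The right side is L{9} = 9/s.
So (s^2 + 6*s - 2)Y = 9/s + (-2*s - 11).
Divide through and combine into a single rational function.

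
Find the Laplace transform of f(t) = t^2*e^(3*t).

2/(s - 3)^3

L{e^(3t)} = 1/(s - 3).
Then apply L{t^2·g(t)} = (-1)^2 d^2/ds^2[G(s)] with G(s) = 1/(s - 3):
differentiating 2 times and applying the sign gives 2/(s - 3)^3.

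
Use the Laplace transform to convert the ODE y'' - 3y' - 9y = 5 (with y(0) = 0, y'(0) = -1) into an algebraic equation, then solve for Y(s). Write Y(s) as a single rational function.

Take the Laplace transform of both sides.
The derivative rules (L{y''} = s^2 Y - s·y(0) - y'(0) and L{y'} = sY - y(0), with y(0) = 0, y'(0) = -1) turn the left side into (s^2 - 3*s - 9)Y - (-1).
The right side is L{5} = 5/s.
So (s^2 - 3*s - 9)Y = 5/s + (-1).
Isolate Y and clear denominators.

Y(s) = (-s + 5)/(s^3 - 3*s^2 - 9*s)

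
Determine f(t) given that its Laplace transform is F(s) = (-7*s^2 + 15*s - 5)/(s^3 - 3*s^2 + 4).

f(t) = -t*exp(2*t) - 4*exp(2*t) - 3*exp(-t)

Factor the denominator: s^3 - 3*s^2 + 4 = (s - 2)^2*(s + 1).
Partial fraction decomposition gives [-4/(s - 2)] + [-1/(s - 2)^2] + [-3/(s + 1)].
Invert each term: -4/(s - 2) ↔ -4e^(2t); -1/(s - 2)^2 ↔ -t·e^(2t); -3/(s + 1) ↔ -3e^(-t).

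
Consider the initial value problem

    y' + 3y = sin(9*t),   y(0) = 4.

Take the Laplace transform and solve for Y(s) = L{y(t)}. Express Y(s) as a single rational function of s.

Y(s) = (4*s^2 + 333)/(s^3 + 3*s^2 + 81*s + 243)

Apply the Laplace transform to the equation.
Using L{y'} = sY - y(0) = sY - 4, the left side becomes (s + 3)Y - (4).
The right side is L{sin(9*t)} = 9/(s^2 + 81).
So (s + 3)Y = 9/(s^2 + 81) + (4).
Divide through and combine into a single rational function.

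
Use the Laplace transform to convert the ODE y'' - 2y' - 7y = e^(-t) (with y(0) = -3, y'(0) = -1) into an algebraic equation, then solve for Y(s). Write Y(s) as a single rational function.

Laplace-transform each side.
The derivative rules (L{y''} = s^2 Y - s·y(0) - y'(0) and L{y'} = sY - y(0), with y(0) = -3, y'(0) = -1) turn the left side into (s^2 - 2*s - 7)Y - (-3*s + 5).
The right side is L{e^(-t)} = 1/(s + 1).
So (s^2 - 2*s - 7)Y = 1/(s + 1) + (-3*s + 5).
Divide through and combine into a single rational function.

Y(s) = (-3*s^2 + 2*s + 6)/(s^3 - s^2 - 9*s - 7)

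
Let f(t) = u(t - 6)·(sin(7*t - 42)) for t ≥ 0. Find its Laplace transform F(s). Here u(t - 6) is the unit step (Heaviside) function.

F(s) = 7*exp(-6*s)/(s^2 + 49)

By the second shifting theorem, L{u(t - c)·g(t - c)} = e^(-cs)·G(s) with c = 6 and G(s) = L{g(t)}.
L{sin(7t)} = 7/(s^2 + 49).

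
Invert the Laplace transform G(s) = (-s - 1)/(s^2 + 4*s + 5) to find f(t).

Complete the square in the denominator: s^2 + 4*s + 5 = (s + 2)^2 + 1^2.
Split the numerator to match: -s - 1 = -1·(s + 2) + 1·1.
Invert each term: -1·(s + 2)/((s + 2)^2 + 1) ↔ -e^(-2t)cos(t); 1·1/((s + 2)^2 + 1) ↔ e^(-2t)sin(t).

f(t) = exp(-2*t)*sin(t) - exp(-2*t)*cos(t)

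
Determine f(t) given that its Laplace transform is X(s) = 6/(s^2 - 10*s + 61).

f(t) = exp(5*t)*sin(6*t)

Rewrite the denominator: s^2 - 10*s + 61 = (s - 5)^2 + 36.
The form in (s - 5) signals a first-shifting-theorem factor e^(5t).
Since L{sin(6t)} = 6/(s^2 + 36), the inverse is e^(5*t)*sin(6*t).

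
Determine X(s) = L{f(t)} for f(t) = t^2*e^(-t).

X(s) = 2/(s + 1)^3

L{e^(-t)} = 1/(s + 1).
Then apply L{t^2·g(t)} = (-1)^2 d^2/ds^2[G(s)] with G(s) = 1/(s + 1):
differentiating 2 times and applying the sign gives 2/(s + 1)^3.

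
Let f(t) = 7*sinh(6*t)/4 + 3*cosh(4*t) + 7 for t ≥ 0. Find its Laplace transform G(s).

Apply the Laplace transform termwise.
(3)·[L{cosh(4t)} = s/(s^2 - 16)]; L{7} = 7/s; (7/4)·[L{sinh(6t)} = 6/(s^2 - 36)].

G(s) = 3*s/(s^2 - 16) + 21/(2*(s^2 - 36)) + 7/s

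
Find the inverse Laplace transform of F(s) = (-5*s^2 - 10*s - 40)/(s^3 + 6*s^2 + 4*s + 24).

Factor the denominator: s^3 + 6*s^2 + 4*s + 24 = (s + 6)*(s^2 + 4).
Partial fraction decomposition gives [-4/(s + 6)] + [-s/(s^2 + 4)] + [-4/(s^2 + 4)].
Invert each term: -4/(s + 6) ↔ -4e^(-6t); -1·s/(s^2 + 4) ↔ -cos(2t); -2·2/(s^2 + 4) ↔ -2sin(2t).

-2*sin(2*t) - cos(2*t) - 4*exp(-6*t)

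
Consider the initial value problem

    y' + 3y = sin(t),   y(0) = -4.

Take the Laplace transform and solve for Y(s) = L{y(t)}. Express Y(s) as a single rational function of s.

Y(s) = (-4*s^2 - 3)/(s^3 + 3*s^2 + s + 3)

Take the Laplace transform of both sides.
The derivative rules (L{y'} = sY - y(0) = sY - (-4)) turn the left side into (s + 3)Y - (-4).
The right side is L{sin(t)} = 1/(s^2 + 1).
So (s + 3)Y = 1/(s^2 + 1) + (-4).
Divide through and combine into a single rational function.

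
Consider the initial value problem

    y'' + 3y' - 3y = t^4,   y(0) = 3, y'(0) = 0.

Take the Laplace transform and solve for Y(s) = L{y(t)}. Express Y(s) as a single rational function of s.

Y(s) = (3*s^6 + 9*s^5 + 24)/(s^7 + 3*s^6 - 3*s^5)

Take the Laplace transform of both sides.
Using L{y''} = s^2 Y - s·y(0) - y'(0) and L{y'} = sY - y(0), with y(0) = 3, y'(0) = 0, the left side becomes (s^2 + 3*s - 3)Y - (3*s + 9).
The right side is L{t^4} = 24/s^5.
So (s^2 + 3*s - 3)Y = 24/s^5 + (3*s + 9).
Isolate Y and clear denominators.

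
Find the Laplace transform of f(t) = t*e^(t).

L{e^(t)} = 1/(s - 1).
Then apply L{t·g(t)} = -d/ds[G(s)] with G(s) = 1/(s - 1):
differentiating 1 time and applying the sign gives (s - 1)^(-2).

(s - 1)^(-2)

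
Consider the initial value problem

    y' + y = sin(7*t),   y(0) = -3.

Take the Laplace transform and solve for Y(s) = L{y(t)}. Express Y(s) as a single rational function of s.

Transform both sides with L{·}.
The derivative rules (L{y'} = sY - y(0) = sY - (-3)) turn the left side into (s + 1)Y - (-3).
The right side is L{sin(7*t)} = 7/(s^2 + 49).
So (s + 1)Y = 7/(s^2 + 49) + (-3).
Divide through and combine into a single rational function.

Y(s) = (-3*s^2 - 140)/(s^3 + s^2 + 49*s + 49)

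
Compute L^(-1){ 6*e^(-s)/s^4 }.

Heaviside(t - 1)*((t - 1)^3)

The factor e^(-s) signals a time shift by c = 1 (second shifting theorem).
L{t^3} = 3!/s^4 = 6/s^4, so L^-1{6/s^4} = t^3.
Hence the inverse is u(t - 1) times that function evaluated at t - 1.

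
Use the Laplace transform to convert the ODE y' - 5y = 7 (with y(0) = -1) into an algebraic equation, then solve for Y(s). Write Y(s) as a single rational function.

Transform both sides with L{·}.
With L{y'} = sY - y(0) = sY - (-1): the LHS transforms to (s - 5)Y - (-1).
The right side is L{7} = 7/s.
So (s - 5)Y = 7/s + (-1).
Solve for Y(s) and write it as one ratio of polynomials.

Y(s) = (-s + 7)/(s^2 - 5*s)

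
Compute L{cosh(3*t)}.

s/(s^2 - 9)

L{cosh(3t)} = s/(s^2 - 9).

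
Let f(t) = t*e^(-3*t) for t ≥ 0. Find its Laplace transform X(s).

X(s) = (s + 3)^(-2)

L{t} = 1!/s^2 = 1/s^2.
By the first shifting theorem, multiplying by e^(-3t) replaces s with s + 3.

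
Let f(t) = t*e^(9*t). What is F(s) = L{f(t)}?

F(s) = (s - 9)^(-2)

L{e^(9t)} = 1/(s - 9).
Then apply L{t·g(t)} = -d/ds[G(s)] with G(s) = 1/(s - 9):
differentiating 1 time and applying the sign gives (s - 9)^(-2).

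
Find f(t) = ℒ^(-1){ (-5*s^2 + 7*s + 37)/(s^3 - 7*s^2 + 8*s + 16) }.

Factor the denominator: s^3 - 7*s^2 + 8*s + 16 = (s - 4)^2*(s + 1).
Partial fraction decomposition gives [-6/(s - 4)] + [-3/(s - 4)^2] + [1/(s + 1)].
Invert each term: -6/(s - 4) ↔ -6e^(4t); -3/(s - 4)^2 ↔ -3t·e^(4t); 1/(s + 1) ↔ e^(-t).

f(t) = -3*t*exp(4*t) - 6*exp(4*t) + exp(-t)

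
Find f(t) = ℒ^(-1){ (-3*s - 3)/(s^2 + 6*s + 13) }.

f(t) = 3*exp(-3*t)*sin(2*t) - 3*exp(-3*t)*cos(2*t)

Complete the square in the denominator: s^2 + 6*s + 13 = (s + 3)^2 + 2^2.
Split the numerator to match: -3*s - 3 = -3·(s + 3) + 3·2.
Invert each term: -3·(s + 3)/((s + 3)^2 + 4) ↔ -3e^(-3t)cos(2t); 3·2/((s + 3)^2 + 4) ↔ 3e^(-3t)sin(2t).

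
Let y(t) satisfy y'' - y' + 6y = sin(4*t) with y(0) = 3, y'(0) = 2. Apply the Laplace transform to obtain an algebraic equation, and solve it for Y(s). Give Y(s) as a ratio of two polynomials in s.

Y(s) = (3*s^3 - s^2 + 48*s - 12)/(s^4 - s^3 + 22*s^2 - 16*s + 96)

Apply the Laplace transform to the equation.
Using L{y''} = s^2 Y - s·y(0) - y'(0) and L{y'} = sY - y(0), with y(0) = 3, y'(0) = 2, the left side becomes (s^2 - s + 6)Y - (3*s - 1).
The right side is L{sin(4*t)} = 4/(s^2 + 16).
So (s^2 - s + 6)Y = 4/(s^2 + 16) + (3*s - 1).
Solve for Y(s) and write it as one ratio of polynomials.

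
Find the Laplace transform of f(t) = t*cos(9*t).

(s - 9)*(s + 9)/(s^2 + 81)^2

L{cos(9t)} = s/(s^2 + 81).
Then apply L{t·g(t)} = -d/ds[G(s)] with G(s) = s/(s^2 + 81):
differentiating 1 time and applying the sign gives (s - 9)*(s + 9)/(s^2 + 81)^2.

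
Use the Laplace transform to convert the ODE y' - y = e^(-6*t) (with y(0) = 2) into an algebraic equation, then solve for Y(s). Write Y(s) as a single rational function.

Y(s) = (2*s + 13)/(s^2 + 5*s - 6)

Transform both sides with L{·}.
The derivative rules (L{y'} = sY - y(0) = sY - 2) turn the left side into (s - 1)Y - (2).
The right side is L{e^(-6*t)} = 1/(s + 6).
So (s - 1)Y = 1/(s + 6) + (2).
Solve for Y(s) and write it as one ratio of polynomials.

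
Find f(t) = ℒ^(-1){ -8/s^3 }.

f(t) = -4*t^2

Since L{t^2} = 2!/s^3 = 2/s^3, the inverse is t^2, scaled by -4.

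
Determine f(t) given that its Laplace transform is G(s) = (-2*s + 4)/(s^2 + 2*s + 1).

Factor the denominator: s^2 + 2*s + 1 = (s + 1)^2.
Partial fraction decomposition gives [-2/(s + 1)] + [6/(s + 1)^2].
Invert each term: -2/(s + 1) ↔ -2e^(-t); 6/(s + 1)^2 ↔ 6t·e^(-t).

f(t) = 6*t*exp(-t) - 2*exp(-t)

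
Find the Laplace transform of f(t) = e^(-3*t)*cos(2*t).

(s + 3)/((s + 3)^2 + 4)

L{cos(2t)} = s/(s^2 + 4).
By the first shifting theorem, multiplying by e^(-3t) replaces s with s + 3.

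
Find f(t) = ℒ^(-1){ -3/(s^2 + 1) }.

Since L{sin(t)} = 1/(s^2 + 1), the inverse is sin(t), scaled by -3.

f(t) = -3*sin(t)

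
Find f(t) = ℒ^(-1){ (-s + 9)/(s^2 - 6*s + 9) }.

Factor the denominator: s^2 - 6*s + 9 = (s - 3)^2.
Partial fraction decomposition gives [-1/(s - 3)] + [6/(s - 3)^2].
Invert each term: -1/(s - 3) ↔ -e^(3t); 6/(s - 3)^2 ↔ 6t·e^(3t).

f(t) = 6*t*exp(3*t) - exp(3*t)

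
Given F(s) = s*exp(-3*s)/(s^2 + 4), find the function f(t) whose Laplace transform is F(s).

The factor e^(-3s) signals a time shift by c = 3 (second shifting theorem).
L{cos(2t)} = s/(s^2 + 4), so L^-1{s/(s^2 + 4)} = cos(2*t).
Hence the inverse is u(t - 3) times that function evaluated at t - 3.

f(t) = Heaviside(t - 3)*(cos(2*t - 6))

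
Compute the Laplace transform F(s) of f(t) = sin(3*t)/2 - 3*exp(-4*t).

The transform is linear, so treat each term independently.
(1/2)·[L{sin(3t)} = 3/(s^2 + 9)]; (-3)·[L{e^(-4t)} = 1/(s + 4)].

F(s) = 3/(2*(s^2 + 9)) - 3/(s + 4)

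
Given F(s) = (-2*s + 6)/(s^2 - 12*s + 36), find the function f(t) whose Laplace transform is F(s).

f(t) = -6*t*exp(6*t) - 2*exp(6*t)

Factor the denominator: s^2 - 12*s + 36 = (s - 6)^2.
Partial fraction decomposition gives [-2/(s - 6)] + [-6/(s - 6)^2].
Invert each term: -2/(s - 6) ↔ -2e^(6t); -6/(s - 6)^2 ↔ -6t·e^(6t).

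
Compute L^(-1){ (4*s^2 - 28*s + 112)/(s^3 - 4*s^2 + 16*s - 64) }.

Factor the denominator: s^3 - 4*s^2 + 16*s - 64 = (s - 4)*(s^2 + 16).
Partial fraction decomposition gives [2/(s - 4)] + [2*s/(s^2 + 16)] + [-20/(s^2 + 16)].
Invert each term: 2/(s - 4) ↔ 2e^(4t); 2·s/(s^2 + 16) ↔ 2cos(4t); -5·4/(s^2 + 16) ↔ -5sin(4t).

2*exp(4*t) - 5*sin(4*t) + 2*cos(4*t)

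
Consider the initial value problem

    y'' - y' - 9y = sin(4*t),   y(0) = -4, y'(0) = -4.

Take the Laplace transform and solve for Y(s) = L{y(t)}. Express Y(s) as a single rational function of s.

Y(s) = (-4*s^3 - 64*s + 4)/(s^4 - s^3 + 7*s^2 - 16*s - 144)

Laplace-transform each side.
Using L{y''} = s^2 Y - s·y(0) - y'(0) and L{y'} = sY - y(0), with y(0) = -4, y'(0) = -4, the left side becomes (s^2 - s - 9)Y - (-4*s).
The right side is L{sin(4*t)} = 4/(s^2 + 16).
So (s^2 - s - 9)Y = 4/(s^2 + 16) + (-4*s).
Solve for Y(s) and write it as one ratio of polynomials.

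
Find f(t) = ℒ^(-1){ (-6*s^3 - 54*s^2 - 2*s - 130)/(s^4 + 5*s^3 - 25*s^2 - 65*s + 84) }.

f(t) = -6*exp(4*t) + 2*exp(t) - 4*exp(-3*t) + 2*exp(-7*t)

Factor the denominator: s^4 + 5*s^3 - 25*s^2 - 65*s + 84 = (s - 4)*(s - 1)*(s + 3)*(s + 7).
Partial fraction decomposition gives [2/(s - 1)] + [-4/(s + 3)] + [-6/(s - 4)] + [2/(s + 7)].
Invert each term: 2/(s - 1) ↔ 2e^(t); -4/(s + 3) ↔ -4e^(-3t); -6/(s - 4) ↔ -6e^(4t); 2/(s + 7) ↔ 2e^(-7t).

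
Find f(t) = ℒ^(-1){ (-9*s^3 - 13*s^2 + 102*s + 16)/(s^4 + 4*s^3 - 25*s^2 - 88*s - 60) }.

Factor the denominator: s^4 + 4*s^3 - 25*s^2 - 88*s - 60 = (s - 5)*(s + 1)*(s + 2)*(s + 6).
Partial fraction decomposition gives [-2/(s - 5)] + [-4/(s + 6)] + [-6/(s + 2)] + [3/(s + 1)].
Invert each term: -2/(s - 5) ↔ -2e^(5t); -4/(s + 6) ↔ -4e^(-6t); -6/(s + 2) ↔ -6e^(-2t); 3/(s + 1) ↔ 3e^(-t).

f(t) = -2*exp(5*t) + 3*exp(-t) - 6*exp(-2*t) - 4*exp(-6*t)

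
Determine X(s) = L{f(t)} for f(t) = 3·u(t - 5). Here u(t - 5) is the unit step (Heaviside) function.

X(s) = 3*exp(-5*s)/s

By the second shifting theorem, L{u(t - c)·g(t - c)} = e^(-cs)·G(s) with c = 5 and G(s) = L{g(t)}.
L{3} = 3/s.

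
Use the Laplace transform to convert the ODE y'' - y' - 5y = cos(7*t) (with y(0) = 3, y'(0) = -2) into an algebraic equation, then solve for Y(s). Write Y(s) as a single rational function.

Transform both sides with L{·}.
The derivative rules (L{y''} = s^2 Y - s·y(0) - y'(0) and L{y'} = sY - y(0), with y(0) = 3, y'(0) = -2) turn the left side into (s^2 - s - 5)Y - (3*s - 5).
The right side is L{cos(7*t)} = s/(s^2 + 49).
So (s^2 - s - 5)Y = s/(s^2 + 49) + (3*s - 5).
Divide through and combine into a single rational function.

Y(s) = (3*s^3 - 5*s^2 + 148*s - 245)/(s^4 - s^3 + 44*s^2 - 49*s - 245)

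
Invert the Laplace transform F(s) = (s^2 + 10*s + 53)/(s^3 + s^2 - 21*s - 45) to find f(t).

Factor the denominator: s^3 + s^2 - 21*s - 45 = (s - 5)*(s + 3)^2.
Partial fraction decomposition gives [-1/(s + 3)] + [-4/(s + 3)^2] + [2/(s - 5)].
Invert each term: -1/(s + 3) ↔ -e^(-3t); -4/(s + 3)^2 ↔ -4t·e^(-3t); 2/(s - 5) ↔ 2e^(5t).

f(t) = -4*t*exp(-3*t) + 2*exp(5*t) - exp(-3*t)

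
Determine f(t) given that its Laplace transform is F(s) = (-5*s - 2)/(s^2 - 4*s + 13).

Complete the square in the denominator: s^2 - 4*s + 13 = (s - 2)^2 + 3^2.
Split the numerator to match: -5*s - 2 = -5·(s - 2) - 4·3.
Invert each term: -5·(s - 2)/((s - 2)^2 + 9) ↔ -5e^(2t)cos(3t); -4·3/((s - 2)^2 + 9) ↔ -4e^(2t)sin(3t).

f(t) = -4*exp(2*t)*sin(3*t) - 5*exp(2*t)*cos(3*t)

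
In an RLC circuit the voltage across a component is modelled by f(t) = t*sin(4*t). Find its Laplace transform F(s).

L{sin(4t)} = 4/(s^2 + 16).
Then apply L{t·g(t)} = -d/ds[G(s)] with G(s) = 4/(s^2 + 16):
differentiating 1 time and applying the sign gives 8*s/(s^2 + 16)^2.

F(s) = 8*s/(s^2 + 16)^2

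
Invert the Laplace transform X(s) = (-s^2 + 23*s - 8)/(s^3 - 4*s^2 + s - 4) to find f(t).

f(t) = 4*exp(4*t) + 3*sin(t) - 5*cos(t)

Factor the denominator: s^3 - 4*s^2 + s - 4 = (s - 4)*(s^2 + 1).
Partial fraction decomposition gives [4/(s - 4)] + [-5*s/(s^2 + 1)] + [3/(s^2 + 1)].
Invert each term: 4/(s - 4) ↔ 4e^(4t); -5·s/(s^2 + 1) ↔ -5cos(t); 3·1/(s^2 + 1) ↔ 3sin(t).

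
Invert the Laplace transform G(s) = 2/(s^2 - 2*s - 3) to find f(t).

f(t) = exp(t)*sinh(2*t)

Rewrite the denominator: s^2 - 2*s - 3 = (s - 1)^2 - 4.
The form in (s - 1) signals a first-shifting-theorem factor e^(t).
Since L{sinh(2t)} = 2/(s^2 - 4), the inverse is e^(t)*sinh(2*t).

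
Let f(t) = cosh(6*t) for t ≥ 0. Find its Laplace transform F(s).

L{cosh(6t)} = s/(s^2 - 36).

F(s) = s/(s^2 - 36)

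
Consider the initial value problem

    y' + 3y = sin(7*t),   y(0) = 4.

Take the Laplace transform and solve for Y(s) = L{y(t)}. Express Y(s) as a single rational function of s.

Take the Laplace transform of both sides.
With L{y'} = sY - y(0) = sY - 4: the LHS transforms to (s + 3)Y - (4).
The right side is L{sin(7*t)} = 7/(s^2 + 49).
So (s + 3)Y = 7/(s^2 + 49) + (4).
Isolate Y and clear denominators.

Y(s) = (4*s^2 + 203)/(s^3 + 3*s^2 + 49*s + 147)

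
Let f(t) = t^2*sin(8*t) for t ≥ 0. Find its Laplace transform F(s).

L{sin(8t)} = 8/(s^2 + 64).
Then apply L{t^2·g(t)} = (-1)^2 d^2/ds^2[G(s)] with G(s) = 8/(s^2 + 64):
differentiating 2 times and applying the sign gives 16*(3*s^2 - 64)/(s^2 + 64)^3.

F(s) = 16*(3*s^2 - 64)/(s^2 + 64)^3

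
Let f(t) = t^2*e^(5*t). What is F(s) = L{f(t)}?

L{e^(5t)} = 1/(s - 5).
Then apply L{t^2·g(t)} = (-1)^2 d^2/ds^2[G(s)] with G(s) = 1/(s - 5):
differentiating 2 times and applying the sign gives 2/(s - 5)^3.

F(s) = 2/(s - 5)^3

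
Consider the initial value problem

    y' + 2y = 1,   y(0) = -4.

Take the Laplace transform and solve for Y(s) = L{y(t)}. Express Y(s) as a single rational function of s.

Apply the Laplace transform to the equation.
The derivative rules (L{y'} = sY - y(0) = sY - (-4)) turn the left side into (s + 2)Y - (-4).
The right side is L{1} = 1/s.
So (s + 2)Y = 1/s + (-4).
Divide through and combine into a single rational function.

Y(s) = (-4*s + 1)/(s^2 + 2*s)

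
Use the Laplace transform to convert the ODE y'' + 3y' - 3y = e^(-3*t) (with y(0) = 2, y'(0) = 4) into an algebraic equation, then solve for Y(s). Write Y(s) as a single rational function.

Apply the Laplace transform to the equation.
With L{y''} = s^2 Y - s·y(0) - y'(0) and L{y'} = sY - y(0), with y(0) = 2, y'(0) = 4: the LHS transforms to (s^2 + 3*s - 3)Y - (2*s + 10).
The right side is L{e^(-3*t)} = 1/(s + 3).
So (s^2 + 3*s - 3)Y = 1/(s + 3) + (2*s + 10).
Solve for Y(s) and write it as one ratio of polynomials.

Y(s) = (2*s^2 + 16*s + 31)/(s^3 + 6*s^2 + 6*s - 9)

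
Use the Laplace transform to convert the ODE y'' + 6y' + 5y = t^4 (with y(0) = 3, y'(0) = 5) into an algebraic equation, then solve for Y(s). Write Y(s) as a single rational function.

Apply the Laplace transform to the equation.
With L{y''} = s^2 Y - s·y(0) - y'(0) and L{y'} = sY - y(0), with y(0) = 3, y'(0) = 5: the LHS transforms to (s^2 + 6*s + 5)Y - (3*s + 23).
The right side is L{t^4} = 24/s^5.
So (s^2 + 6*s + 5)Y = 24/s^5 + (3*s + 23).
Divide through and combine into a single rational function.

Y(s) = (3*s^6 + 23*s^5 + 24)/(s^7 + 6*s^6 + 5*s^5)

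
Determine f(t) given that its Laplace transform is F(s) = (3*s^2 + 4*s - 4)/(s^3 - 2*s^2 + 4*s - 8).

f(t) = 2*exp(2*t) + 3*sin(2*t) + cos(2*t)

Factor the denominator: s^3 - 2*s^2 + 4*s - 8 = (s - 2)*(s^2 + 4).
Partial fraction decomposition gives [2/(s - 2)] + [s/(s^2 + 4)] + [6/(s^2 + 4)].
Invert each term: 2/(s - 2) ↔ 2e^(2t); 1·s/(s^2 + 4) ↔ cos(2t); 3·2/(s^2 + 4) ↔ 3sin(2t).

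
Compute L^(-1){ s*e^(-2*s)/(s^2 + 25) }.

The factor e^(-2s) signals a time shift by c = 2 (second shifting theorem).
L{cos(5t)} = s/(s^2 + 25), so L^-1{s/(s^2 + 25)} = cos(5*t).
Hence the inverse is u(t - 2) times that function evaluated at t - 2.

Heaviside(t - 2)*(cos(5*t - 10))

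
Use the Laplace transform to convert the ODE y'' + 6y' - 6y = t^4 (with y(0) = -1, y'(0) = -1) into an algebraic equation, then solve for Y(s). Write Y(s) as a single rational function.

Y(s) = (-s^6 - 7*s^5 + 24)/(s^7 + 6*s^6 - 6*s^5)

Take the Laplace transform of both sides.
The derivative rules (L{y''} = s^2 Y - s·y(0) - y'(0) and L{y'} = sY - y(0), with y(0) = -1, y'(0) = -1) turn the left side into (s^2 + 6*s - 6)Y - (-s - 7).
The right side is L{t^4} = 24/s^5.
So (s^2 + 6*s - 6)Y = 24/s^5 + (-s - 7).
Solve for Y(s) and write it as one ratio of polynomials.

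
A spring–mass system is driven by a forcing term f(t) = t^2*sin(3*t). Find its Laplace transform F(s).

F(s) = 18*(s^2 - 3)/(s^2 + 9)^3

L{sin(3t)} = 3/(s^2 + 9).
Then apply L{t^2·g(t)} = (-1)^2 d^2/ds^2[G(s)] with G(s) = 3/(s^2 + 9):
differentiating 2 times and applying the sign gives 18*(s^2 - 3)/(s^2 + 9)^3.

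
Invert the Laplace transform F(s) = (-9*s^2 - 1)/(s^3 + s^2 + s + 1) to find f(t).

Factor the denominator: s^3 + s^2 + s + 1 = (s + 1)*(s^2 + 1).
Partial fraction decomposition gives [-5/(s + 1)] + [-4*s/(s^2 + 1)] + [4/(s^2 + 1)].
Invert each term: -5/(s + 1) ↔ -5e^(-t); -4·s/(s^2 + 1) ↔ -4cos(t); 4·1/(s^2 + 1) ↔ 4sin(t).

f(t) = 4*sin(t) - 4*cos(t) - 5*exp(-t)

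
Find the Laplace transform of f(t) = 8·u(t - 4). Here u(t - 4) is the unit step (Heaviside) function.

8*exp(-4*s)/s

By the second shifting theorem, L{u(t - c)·g(t - c)} = e^(-cs)·G(s) with c = 4 and G(s) = L{g(t)}.
L{8} = 8/s.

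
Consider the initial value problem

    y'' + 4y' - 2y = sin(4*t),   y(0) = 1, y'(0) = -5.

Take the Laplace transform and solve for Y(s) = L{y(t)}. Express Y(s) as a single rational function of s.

Y(s) = (s^3 - s^2 + 16*s - 12)/(s^4 + 4*s^3 + 14*s^2 + 64*s - 32)

Take the Laplace transform of both sides.
With L{y''} = s^2 Y - s·y(0) - y'(0) and L{y'} = sY - y(0), with y(0) = 1, y'(0) = -5: the LHS transforms to (s^2 + 4*s - 2)Y - (s - 1).
The right side is L{sin(4*t)} = 4/(s^2 + 16).
So (s^2 + 4*s - 2)Y = 4/(s^2 + 16) + (s - 1).
Divide through and combine into a single rational function.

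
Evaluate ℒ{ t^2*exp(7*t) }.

2/(s - 7)^3

L{e^(7t)} = 1/(s - 7).
Then apply L{t^2·g(t)} = (-1)^2 d^2/ds^2[H(s)] with H(s) = 1/(s - 7):
differentiating 2 times and applying the sign gives 2/(s - 7)^3.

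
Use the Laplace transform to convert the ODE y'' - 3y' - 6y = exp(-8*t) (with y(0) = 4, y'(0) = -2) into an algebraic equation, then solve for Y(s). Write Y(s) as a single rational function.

Take the Laplace transform of both sides.
The derivative rules (L{y''} = s^2 Y - s·y(0) - y'(0) and L{y'} = sY - y(0), with y(0) = 4, y'(0) = -2) turn the left side into (s^2 - 3*s - 6)Y - (4*s - 14).
The right side is L{exp(-8*t)} = 1/(s + 8).
So (s^2 - 3*s - 6)Y = 1/(s + 8) + (4*s - 14).
Isolate Y and clear denominators.

Y(s) = (4*s^2 + 18*s - 111)/(s^3 + 5*s^2 - 30*s - 48)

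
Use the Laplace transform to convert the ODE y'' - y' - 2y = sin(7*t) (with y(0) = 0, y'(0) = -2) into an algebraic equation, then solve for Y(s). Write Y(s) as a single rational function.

Y(s) = (-2*s^2 - 91)/(s^4 - s^3 + 47*s^2 - 49*s - 98)

Transform both sides with L{·}.
The derivative rules (L{y''} = s^2 Y - s·y(0) - y'(0) and L{y'} = sY - y(0), with y(0) = 0, y'(0) = -2) turn the left side into (s^2 - s - 2)Y - (-2).
The right side is L{sin(7*t)} = 7/(s^2 + 49).
So (s^2 - s - 2)Y = 7/(s^2 + 49) + (-2).
Isolate Y and clear denominators.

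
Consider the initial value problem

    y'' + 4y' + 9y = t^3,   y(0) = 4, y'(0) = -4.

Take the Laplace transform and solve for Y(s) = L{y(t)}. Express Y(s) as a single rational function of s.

Y(s) = (4*s^5 + 12*s^4 + 6)/(s^6 + 4*s^5 + 9*s^4)

Laplace-transform each side.
The derivative rules (L{y''} = s^2 Y - s·y(0) - y'(0) and L{y'} = sY - y(0), with y(0) = 4, y'(0) = -4) turn the left side into (s^2 + 4*s + 9)Y - (4*s + 12).
The right side is L{t^3} = 6/s^4.
So (s^2 + 4*s + 9)Y = 6/s^4 + (4*s + 12).
Isolate Y and clear denominators.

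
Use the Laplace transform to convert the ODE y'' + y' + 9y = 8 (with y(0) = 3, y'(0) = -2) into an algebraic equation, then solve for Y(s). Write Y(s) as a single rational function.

Y(s) = (3*s^2 + s + 8)/(s^3 + s^2 + 9*s)

Apply the Laplace transform to the equation.
Using L{y''} = s^2 Y - s·y(0) - y'(0) and L{y'} = sY - y(0), with y(0) = 3, y'(0) = -2, the left side becomes (s^2 + s + 9)Y - (3*s + 1).
The right side is L{8} = 8/s.
So (s^2 + s + 9)Y = 8/s + (3*s + 1).
Solve for Y(s) and write it as one ratio of polynomials.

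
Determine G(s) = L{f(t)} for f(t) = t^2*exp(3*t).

G(s) = 2/(s - 3)^3

L{e^(3t)} = 1/(s - 3).
Then apply L{t^2·g(t)} = (-1)^2 d^2/ds^2[H(s)] with H(s) = 1/(s - 3):
differentiating 2 times and applying the sign gives 2/(s - 3)^3.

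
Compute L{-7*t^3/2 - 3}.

Apply the Laplace transform termwise.
(-7/2)·[L{t^3} = 3!/s^4 = 6/s^4]; L{-3} = -3/s.

-3/s - 21/s^4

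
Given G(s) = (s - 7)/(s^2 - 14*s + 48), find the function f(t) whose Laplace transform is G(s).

f(t) = exp(7*t)*cosh(t)

Rewrite the denominator: s^2 - 14*s + 48 = (s - 7)^2 - 1.
The form in (s - 7) signals a first-shifting-theorem factor e^(7t).
Since L{cosh(t)} = s/(s^2 - 1), the inverse is e^(7*t)*cosh(t).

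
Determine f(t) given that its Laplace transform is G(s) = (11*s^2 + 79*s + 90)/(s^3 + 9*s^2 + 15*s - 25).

f(t) = 5*t*exp(-5*t) + 5*exp(t) + 6*exp(-5*t)

Factor the denominator: s^3 + 9*s^2 + 15*s - 25 = (s - 1)*(s + 5)^2.
Partial fraction decomposition gives [6/(s + 5)] + [5/(s + 5)^2] + [5/(s - 1)].
Invert each term: 6/(s + 5) ↔ 6e^(-5t); 5/(s + 5)^2 ↔ 5t·e^(-5t); 5/(s - 1) ↔ 5e^(t).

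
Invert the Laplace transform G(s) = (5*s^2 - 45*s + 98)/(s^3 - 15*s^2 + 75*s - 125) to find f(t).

Factor the denominator: s^3 - 15*s^2 + 75*s - 125 = (s - 5)^3.
Partial fraction decomposition gives [5/(s - 5)] + [5/(s - 5)^2] + [-2/(s - 5)^3].
Invert each term: 5/(s - 5) ↔ 5e^(5t); 5/(s - 5)^2 ↔ 5t·e^(5t); -2/(s - 5)^3 ↔ (-1)t^2·e^(5t).

f(t) = -t^2*exp(5*t) + 5*t*exp(5*t) + 5*exp(5*t)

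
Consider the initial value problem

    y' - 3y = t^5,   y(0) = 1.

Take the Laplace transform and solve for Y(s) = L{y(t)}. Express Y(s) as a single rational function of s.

Y(s) = (s^6 + 120)/(s^7 - 3*s^6)

Apply the Laplace transform to the equation.
The derivative rules (L{y'} = sY - y(0) = sY - 1) turn the left side into (s - 3)Y - (1).
The right side is L{t^5} = 120/s^6.
So (s - 3)Y = 120/s^6 + (1).
Divide through and combine into a single rational function.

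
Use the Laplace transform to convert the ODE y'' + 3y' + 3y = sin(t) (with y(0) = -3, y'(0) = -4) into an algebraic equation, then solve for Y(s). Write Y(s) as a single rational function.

Y(s) = (-3*s^3 - 13*s^2 - 3*s - 12)/(s^4 + 3*s^3 + 4*s^2 + 3*s + 3)

Transform both sides with L{·}.
With L{y''} = s^2 Y - s·y(0) - y'(0) and L{y'} = sY - y(0), with y(0) = -3, y'(0) = -4: the LHS transforms to (s^2 + 3*s + 3)Y - (-3*s - 13).
The right side is L{sin(t)} = 1/(s^2 + 1).
So (s^2 + 3*s + 3)Y = 1/(s^2 + 1) + (-3*s - 13).
Solve for Y(s) and write it as one ratio of polynomials.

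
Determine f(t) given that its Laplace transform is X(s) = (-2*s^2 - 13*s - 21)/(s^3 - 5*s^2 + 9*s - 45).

Factor the denominator: s^3 - 5*s^2 + 9*s - 45 = (s - 5)*(s^2 + 9).
Partial fraction decomposition gives [-4/(s - 5)] + [2*s/(s^2 + 9)] + [-3/(s^2 + 9)].
Invert each term: -4/(s - 5) ↔ -4e^(5t); 2·s/(s^2 + 9) ↔ 2cos(3t); -1·3/(s^2 + 9) ↔ -sin(3t).

f(t) = -4*exp(5*t) - sin(3*t) + 2*cos(3*t)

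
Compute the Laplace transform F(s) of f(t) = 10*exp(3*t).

L{10} = 10/s.
By the first shifting theorem, multiplying by e^(3t) replaces s with s - 3.

F(s) = 10/(s - 3)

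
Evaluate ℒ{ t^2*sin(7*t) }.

14*(3*s^2 - 49)/(s^2 + 49)^3

L{sin(7t)} = 7/(s^2 + 49).
Then apply L{t^2·g(t)} = (-1)^2 d^2/ds^2[G(s)] with G(s) = 7/(s^2 + 49):
differentiating 2 times and applying the sign gives 14*(3*s^2 - 49)/(s^2 + 49)^3.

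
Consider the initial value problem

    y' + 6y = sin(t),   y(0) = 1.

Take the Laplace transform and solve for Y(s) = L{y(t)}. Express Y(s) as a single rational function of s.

Apply the Laplace transform to the equation.
Using L{y'} = sY - y(0) = sY - 1, the left side becomes (s + 6)Y - (1).
The right side is L{sin(t)} = 1/(s^2 + 1).
So (s + 6)Y = 1/(s^2 + 1) + (1).
Divide through and combine into a single rational function.

Y(s) = (s^2 + 2)/(s^3 + 6*s^2 + s + 6)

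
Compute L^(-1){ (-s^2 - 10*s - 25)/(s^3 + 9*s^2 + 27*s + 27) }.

-2*t^2*exp(-3*t) - 4*t*exp(-3*t) - exp(-3*t)

Factor the denominator: s^3 + 9*s^2 + 27*s + 27 = (s + 3)^3.
Partial fraction decomposition gives [-1/(s + 3)] + [-4/(s + 3)^2] + [-4/(s + 3)^3].
Invert each term: -1/(s + 3) ↔ -e^(-3t); -4/(s + 3)^2 ↔ -4t·e^(-3t); -4/(s + 3)^3 ↔ (-2)t^2·e^(-3t).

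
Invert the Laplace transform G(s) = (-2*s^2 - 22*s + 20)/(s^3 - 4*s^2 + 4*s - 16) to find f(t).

f(t) = -5*exp(4*t) - 5*sin(2*t) + 3*cos(2*t)

Factor the denominator: s^3 - 4*s^2 + 4*s - 16 = (s - 4)*(s^2 + 4).
Partial fraction decomposition gives [-5/(s - 4)] + [3*s/(s^2 + 4)] + [-10/(s^2 + 4)].
Invert each term: -5/(s - 4) ↔ -5e^(4t); 3·s/(s^2 + 4) ↔ 3cos(2t); -5·2/(s^2 + 4) ↔ -5sin(2t).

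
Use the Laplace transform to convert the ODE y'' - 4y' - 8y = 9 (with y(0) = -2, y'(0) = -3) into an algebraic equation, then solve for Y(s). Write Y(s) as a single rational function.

Transform both sides with L{·}.
Using L{y''} = s^2 Y - s·y(0) - y'(0) and L{y'} = sY - y(0), with y(0) = -2, y'(0) = -3, the left side becomes (s^2 - 4*s - 8)Y - (-2*s + 5).
The right side is L{9} = 9/s.
So (s^2 - 4*s - 8)Y = 9/s + (-2*s + 5).
Isolate Y and clear denominators.

Y(s) = (-2*s^2 + 5*s + 9)/(s^3 - 4*s^2 - 8*s)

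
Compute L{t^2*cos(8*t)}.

2*s*(s^2 - 192)/(s^2 + 64)^3

L{cos(8t)} = s/(s^2 + 64).
Then apply L{t^2·g(t)} = (-1)^2 d^2/ds^2[H(s)] with H(s) = s/(s^2 + 64):
differentiating 2 times and applying the sign gives 2*s*(s^2 - 192)/(s^2 + 64)^3.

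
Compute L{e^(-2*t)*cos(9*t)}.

L{cos(9t)} = s/(s^2 + 81).
By the first shifting theorem, multiplying by e^(-2t) replaces s with s + 2.

(s + 2)/((s + 2)^2 + 81)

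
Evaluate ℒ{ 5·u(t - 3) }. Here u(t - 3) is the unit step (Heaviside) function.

5*exp(-3*s)/s

By the second shifting theorem, L{u(t - c)·g(t - c)} = e^(-cs)·H(s) with c = 3 and H(s) = L{g(t)}.
L{5} = 5/s.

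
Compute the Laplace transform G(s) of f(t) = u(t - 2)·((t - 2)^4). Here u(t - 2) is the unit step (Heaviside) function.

G(s) = 24*exp(-2*s)/s^5

By the second shifting theorem, L{u(t - c)·g(t - c)} = e^(-cs)·H(s) with c = 2 and H(s) = L{g(t)}.
L{t^4} = 4!/s^5 = 24/s^5.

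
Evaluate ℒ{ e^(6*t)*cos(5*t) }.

L{cos(5t)} = s/(s^2 + 25).
By the first shifting theorem, multiplying by e^(6t) replaces s with s - 6.

(s - 6)/((s - 6)^2 + 25)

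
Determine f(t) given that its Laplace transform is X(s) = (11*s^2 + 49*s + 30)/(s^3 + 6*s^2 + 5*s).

f(t) = 6 + 2*exp(-t) + 3*exp(-5*t)

Factor the denominator: s^3 + 6*s^2 + 5*s = s*(s + 1)*(s + 5).
Partial fraction decomposition gives [6/s] + [3/(s + 5)] + [2/(s + 1)].
Invert each term: 6/(s - 0) ↔ 6e^(0t); 3/(s + 5) ↔ 3e^(-5t); 2/(s + 1) ↔ 2e^(-t).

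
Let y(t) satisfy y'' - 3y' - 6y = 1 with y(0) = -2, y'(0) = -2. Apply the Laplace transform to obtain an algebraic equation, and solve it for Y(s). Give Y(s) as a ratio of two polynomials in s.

Y(s) = (-2*s^2 + 4*s + 1)/(s^3 - 3*s^2 - 6*s)

Transform both sides with L{·}.
With L{y''} = s^2 Y - s·y(0) - y'(0) and L{y'} = sY - y(0), with y(0) = -2, y'(0) = -2: the LHS transforms to (s^2 - 3*s - 6)Y - (-2*s + 4).
The right side is L{1} = 1/s.
So (s^2 - 3*s - 6)Y = 1/s + (-2*s + 4).
Divide through and combine into a single rational function.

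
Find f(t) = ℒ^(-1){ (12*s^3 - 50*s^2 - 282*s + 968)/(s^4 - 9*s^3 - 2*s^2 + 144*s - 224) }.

Factor the denominator: s^4 - 9*s^3 - 2*s^2 + 144*s - 224 = (s - 7)*(s - 4)*(s - 2)*(s + 4).
Partial fraction decomposition gives [4/(s - 4)] + [-1/(s + 4)] + [4/(s - 7)] + [5/(s - 2)].
Invert each term: 4/(s - 4) ↔ 4e^(4t); -1/(s + 4) ↔ -e^(-4t); 4/(s - 7) ↔ 4e^(7t); 5/(s - 2) ↔ 5e^(2t).

f(t) = 4*exp(7*t) + 4*exp(4*t) + 5*exp(2*t) - exp(-4*t)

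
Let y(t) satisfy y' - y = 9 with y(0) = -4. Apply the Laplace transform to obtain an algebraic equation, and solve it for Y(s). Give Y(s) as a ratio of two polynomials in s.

Apply the Laplace transform to the equation.
Using L{y'} = sY - y(0) = sY - (-4), the left side becomes (s - 1)Y - (-4).
The right side is L{9} = 9/s.
So (s - 1)Y = 9/s + (-4).
Solve for Y(s) and write it as one ratio of polynomials.

Y(s) = (-4*s + 9)/(s^2 - s)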